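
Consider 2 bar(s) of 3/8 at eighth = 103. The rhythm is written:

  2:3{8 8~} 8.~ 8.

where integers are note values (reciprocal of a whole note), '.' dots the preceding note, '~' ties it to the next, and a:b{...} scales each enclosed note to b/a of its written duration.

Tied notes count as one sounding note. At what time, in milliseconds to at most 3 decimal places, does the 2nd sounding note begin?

1. 0.0ms @ 0 + 873.786ms (3/2)
2. 873.786ms @ 3/2 + 2621.359ms (9/2)

note 2 onset = 3/2b = 873.786ms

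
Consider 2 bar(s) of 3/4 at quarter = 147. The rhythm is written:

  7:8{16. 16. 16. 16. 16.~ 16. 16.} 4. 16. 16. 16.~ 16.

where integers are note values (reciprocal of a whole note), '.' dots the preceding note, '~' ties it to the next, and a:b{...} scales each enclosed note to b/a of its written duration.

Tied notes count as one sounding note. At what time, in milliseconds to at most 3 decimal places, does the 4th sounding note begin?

note 4 onset = 9/7b = 524.781ms

1. 0.0ms @ 0 + 174.927ms (3/7)
2. 174.927ms @ 3/7 + 174.927ms (3/7)
3. 349.854ms @ 6/7 + 174.927ms (3/7)
4. 524.781ms @ 9/7 + 174.927ms (3/7)
5. 699.708ms @ 12/7 + 349.854ms (6/7)
6. 1049.563ms @ 18/7 + 174.927ms (3/7)
7. 1224.49ms @ 3 + 612.245ms (3/2)
8. 1836.735ms @ 9/2 + 153.061ms (3/8)
9. 1989.796ms @ 39/8 + 153.061ms (3/8)
10. 2142.857ms @ 21/4 + 306.122ms (3/4)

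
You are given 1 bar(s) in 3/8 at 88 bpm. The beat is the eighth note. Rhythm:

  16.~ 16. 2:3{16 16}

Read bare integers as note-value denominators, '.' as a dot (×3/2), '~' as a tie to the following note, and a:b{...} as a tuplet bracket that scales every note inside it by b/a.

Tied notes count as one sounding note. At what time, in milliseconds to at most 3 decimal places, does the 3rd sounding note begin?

note 3 onset = 9/4b = 1534.091ms

1. 0.0ms @ 0 + 1022.727ms (3/2)
2. 1022.727ms @ 3/2 + 511.364ms (3/4)
3. 1534.091ms @ 9/4 + 511.364ms (3/4)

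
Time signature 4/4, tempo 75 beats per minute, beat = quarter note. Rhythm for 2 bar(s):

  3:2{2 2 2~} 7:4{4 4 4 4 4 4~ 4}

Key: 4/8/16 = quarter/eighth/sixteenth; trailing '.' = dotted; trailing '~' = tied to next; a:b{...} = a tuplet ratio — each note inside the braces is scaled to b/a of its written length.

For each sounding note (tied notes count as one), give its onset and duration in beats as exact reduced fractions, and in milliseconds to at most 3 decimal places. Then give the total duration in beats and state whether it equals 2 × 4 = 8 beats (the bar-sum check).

1) 0.0ms=0b +1066.667ms=4/3b
2) 1066.667ms=4/3b +1066.667ms=4/3b
3) 2133.333ms=8/3b +1523.81ms=40/21b
4) 3657.143ms=32/7b +457.143ms=4/7b
5) 4114.286ms=36/7b +457.143ms=4/7b
6) 4571.429ms=40/7b +457.143ms=4/7b
7) 5028.571ms=44/7b +457.143ms=4/7b
8) 5485.714ms=48/7b +914.286ms=8/7b
Σ=8b of 8 (75bpm 4/4) — PASS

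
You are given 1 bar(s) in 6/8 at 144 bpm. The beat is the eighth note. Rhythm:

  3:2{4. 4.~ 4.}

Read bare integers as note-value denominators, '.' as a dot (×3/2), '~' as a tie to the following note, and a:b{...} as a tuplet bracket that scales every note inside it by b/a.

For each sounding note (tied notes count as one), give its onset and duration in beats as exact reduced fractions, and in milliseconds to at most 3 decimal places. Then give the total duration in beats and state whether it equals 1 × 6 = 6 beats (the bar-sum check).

1) 0.0ms=0b +833.333ms=2b
2) 833.333ms=2b +1666.667ms=4b
Σ=6b of 6 (144bpm 6/8) — PASS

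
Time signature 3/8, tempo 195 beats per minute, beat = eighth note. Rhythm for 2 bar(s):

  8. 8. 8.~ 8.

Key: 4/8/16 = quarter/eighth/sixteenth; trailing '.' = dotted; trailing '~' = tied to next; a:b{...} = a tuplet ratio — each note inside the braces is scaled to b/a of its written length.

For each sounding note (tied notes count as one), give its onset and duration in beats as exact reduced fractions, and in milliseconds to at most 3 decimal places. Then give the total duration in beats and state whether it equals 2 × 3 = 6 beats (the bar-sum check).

1) 0.0ms=0b +461.538ms=3/2b
2) 461.538ms=3/2b +461.538ms=3/2b
3) 923.077ms=3b +923.077ms=3b
Σ=6b of 6 (195bpm 3/8) — PASS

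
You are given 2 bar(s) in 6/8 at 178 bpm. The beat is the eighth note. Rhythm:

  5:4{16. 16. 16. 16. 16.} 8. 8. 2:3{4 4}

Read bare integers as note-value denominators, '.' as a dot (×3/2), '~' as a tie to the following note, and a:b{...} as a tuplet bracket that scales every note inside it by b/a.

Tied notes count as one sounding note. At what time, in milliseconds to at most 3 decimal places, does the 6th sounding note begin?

1. 0.0ms @ 0 + 202.247ms (3/5)
2. 202.247ms @ 3/5 + 202.247ms (3/5)
3. 404.494ms @ 6/5 + 202.247ms (3/5)
4. 606.742ms @ 9/5 + 202.247ms (3/5)
5. 808.989ms @ 12/5 + 202.247ms (3/5)
6. 1011.236ms @ 3 + 505.618ms (3/2)
7. 1516.854ms @ 9/2 + 505.618ms (3/2)
8. 2022.472ms @ 6 + 1011.236ms (3)
9. 3033.708ms @ 9 + 1011.236ms (3)

note 6 onset = 3b = 1011.236ms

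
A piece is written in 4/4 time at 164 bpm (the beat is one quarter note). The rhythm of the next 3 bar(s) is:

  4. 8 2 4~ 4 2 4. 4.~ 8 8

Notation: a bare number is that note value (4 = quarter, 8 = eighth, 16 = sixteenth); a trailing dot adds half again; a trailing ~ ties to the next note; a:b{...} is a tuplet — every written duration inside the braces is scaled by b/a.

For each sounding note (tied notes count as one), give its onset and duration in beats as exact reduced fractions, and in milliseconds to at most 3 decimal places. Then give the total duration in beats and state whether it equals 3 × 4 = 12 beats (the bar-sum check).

1) 0.0ms=0b +548.78ms=3/2b
2) 548.78ms=3/2b +182.927ms=1/2b
3) 731.707ms=2b +731.707ms=2b
4) 1463.415ms=4b +731.707ms=2b
5) 2195.122ms=6b +731.707ms=2b
6) 2926.829ms=8b +548.78ms=3/2b
7) 3475.61ms=19/2b +731.707ms=2b
8) 4207.317ms=23/2b +182.927ms=1/2b
Σ=12b of 12 (164bpm 4/4) — PASS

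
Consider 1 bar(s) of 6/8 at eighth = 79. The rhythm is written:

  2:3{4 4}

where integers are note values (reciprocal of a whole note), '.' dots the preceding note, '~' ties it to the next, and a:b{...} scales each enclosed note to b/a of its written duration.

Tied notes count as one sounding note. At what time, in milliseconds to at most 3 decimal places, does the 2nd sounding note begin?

1. 0.0ms @ 0 + 2278.481ms (3)
2. 2278.481ms @ 3 + 2278.481ms (3)

note 2 onset = 3b = 2278.481ms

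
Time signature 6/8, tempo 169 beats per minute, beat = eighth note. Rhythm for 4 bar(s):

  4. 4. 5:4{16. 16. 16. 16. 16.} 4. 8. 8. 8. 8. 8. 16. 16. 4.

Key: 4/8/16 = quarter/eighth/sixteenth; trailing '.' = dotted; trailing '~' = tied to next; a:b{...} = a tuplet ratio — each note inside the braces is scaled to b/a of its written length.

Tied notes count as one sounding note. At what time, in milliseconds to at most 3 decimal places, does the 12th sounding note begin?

note 12 onset = 33/2b = 5857.988ms

1. 0.0ms @ 0 + 1065.089ms (3)
2. 1065.089ms @ 3 + 1065.089ms (3)
3. 2130.178ms @ 6 + 213.018ms (3/5)
4. 2343.195ms @ 33/5 + 213.018ms (3/5)
5. 2556.213ms @ 36/5 + 213.018ms (3/5)
6. 2769.231ms @ 39/5 + 213.018ms (3/5)
7. 2982.249ms @ 42/5 + 213.018ms (3/5)
8. 3195.266ms @ 9 + 1065.089ms (3)
9. 4260.355ms @ 12 + 532.544ms (3/2)
10. 4792.899ms @ 27/2 + 532.544ms (3/2)
11. 5325.444ms @ 15 + 532.544ms (3/2)
12. 5857.988ms @ 33/2 + 532.544ms (3/2)
13. 6390.533ms @ 18 + 532.544ms (3/2)
14. 6923.077ms @ 39/2 + 266.272ms (3/4)
15. 7189.349ms @ 81/4 + 266.272ms (3/4)
16. 7455.621ms @ 21 + 1065.089ms (3)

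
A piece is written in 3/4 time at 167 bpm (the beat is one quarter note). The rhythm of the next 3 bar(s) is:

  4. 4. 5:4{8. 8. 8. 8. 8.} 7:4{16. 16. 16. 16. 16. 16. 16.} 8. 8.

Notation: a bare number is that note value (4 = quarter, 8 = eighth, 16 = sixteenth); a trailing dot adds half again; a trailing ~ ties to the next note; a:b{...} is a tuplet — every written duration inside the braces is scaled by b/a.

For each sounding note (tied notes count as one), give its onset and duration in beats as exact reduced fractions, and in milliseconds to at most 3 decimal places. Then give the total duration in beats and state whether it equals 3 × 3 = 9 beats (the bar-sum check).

1) 0.0ms=0b +538.922ms=3/2b
2) 538.922ms=3/2b +538.922ms=3/2b
3) 1077.844ms=3b +215.569ms=3/5b
4) 1293.413ms=18/5b +215.569ms=3/5b
5) 1508.982ms=21/5b +215.569ms=3/5b
6) 1724.551ms=24/5b +215.569ms=3/5b
7) 1940.12ms=27/5b +215.569ms=3/5b
8) 2155.689ms=6b +76.989ms=3/14b
9) 2232.678ms=87/14b +76.989ms=3/14b
10) 2309.666ms=45/7b +76.989ms=3/14b
11) 2386.655ms=93/14b +76.989ms=3/14b
12) 2463.644ms=48/7b +76.989ms=3/14b
13) 2540.633ms=99/14b +76.989ms=3/14b
14) 2617.622ms=51/7b +76.989ms=3/14b
15) 2694.611ms=15/2b +269.461ms=3/4b
16) 2964.072ms=33/4b +269.461ms=3/4b
Σ=9b of 9 (167bpm 3/4) — PASS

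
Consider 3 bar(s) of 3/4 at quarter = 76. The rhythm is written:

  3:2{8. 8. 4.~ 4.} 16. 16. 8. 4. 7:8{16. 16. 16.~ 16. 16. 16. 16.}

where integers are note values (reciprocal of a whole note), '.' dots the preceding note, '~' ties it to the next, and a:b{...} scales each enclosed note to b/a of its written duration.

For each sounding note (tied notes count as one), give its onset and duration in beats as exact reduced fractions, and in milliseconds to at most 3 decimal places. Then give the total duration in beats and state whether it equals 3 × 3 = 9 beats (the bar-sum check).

1) 0.0ms=0b +394.737ms=1/2b
2) 394.737ms=1/2b +394.737ms=1/2b
3) 789.474ms=1b +1578.947ms=2b
4) 2368.421ms=3b +296.053ms=3/8b
5) 2664.474ms=27/8b +296.053ms=3/8b
6) 2960.526ms=15/4b +592.105ms=3/4b
7) 3552.632ms=9/2b +1184.211ms=3/2b
8) 4736.842ms=6b +338.346ms=3/7b
9) 5075.188ms=45/7b +338.346ms=3/7b
10) 5413.534ms=48/7b +676.692ms=6/7b
11) 6090.226ms=54/7b +338.346ms=3/7b
12) 6428.571ms=57/7b +338.346ms=3/7b
13) 6766.917ms=60/7b +338.346ms=3/7b
Σ=9b of 9 (76bpm 3/4) — PASS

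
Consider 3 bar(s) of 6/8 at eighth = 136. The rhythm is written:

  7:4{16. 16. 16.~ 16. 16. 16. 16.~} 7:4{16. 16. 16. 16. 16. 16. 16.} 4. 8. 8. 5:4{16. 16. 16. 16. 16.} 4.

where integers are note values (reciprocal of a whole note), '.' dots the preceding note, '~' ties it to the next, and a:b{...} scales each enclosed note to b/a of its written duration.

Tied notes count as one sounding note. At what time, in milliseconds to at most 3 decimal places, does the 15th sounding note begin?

1. 0.0ms @ 0 + 189.076ms (3/7)
2. 189.076ms @ 3/7 + 189.076ms (3/7)
3. 378.151ms @ 6/7 + 378.151ms (6/7)
4. 756.303ms @ 12/7 + 189.076ms (3/7)
5. 945.378ms @ 15/7 + 189.076ms (3/7)
6. 1134.454ms @ 18/7 + 378.151ms (6/7)
7. 1512.605ms @ 24/7 + 189.076ms (3/7)
8. 1701.681ms @ 27/7 + 189.076ms (3/7)
9. 1890.756ms @ 30/7 + 189.076ms (3/7)
10. 2079.832ms @ 33/7 + 189.076ms (3/7)
11. 2268.908ms @ 36/7 + 189.076ms (3/7)
12. 2457.983ms @ 39/7 + 189.076ms (3/7)
13. 2647.059ms @ 6 + 1323.529ms (3)
14. 3970.588ms @ 9 + 661.765ms (3/2)
15. 4632.353ms @ 21/2 + 661.765ms (3/2)
16. 5294.118ms @ 12 + 264.706ms (3/5)
17. 5558.824ms @ 63/5 + 264.706ms (3/5)
18. 5823.529ms @ 66/5 + 264.706ms (3/5)
19. 6088.235ms @ 69/5 + 264.706ms (3/5)
20. 6352.941ms @ 72/5 + 264.706ms (3/5)
21. 6617.647ms @ 15 + 1323.529ms (3)

note 15 onset = 21/2b = 4632.353ms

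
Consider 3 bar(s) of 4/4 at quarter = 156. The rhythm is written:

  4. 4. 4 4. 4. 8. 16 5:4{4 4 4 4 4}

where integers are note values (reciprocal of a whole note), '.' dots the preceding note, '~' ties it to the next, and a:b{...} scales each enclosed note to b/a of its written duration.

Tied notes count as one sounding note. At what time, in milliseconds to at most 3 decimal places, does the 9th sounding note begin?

note 9 onset = 44/5b = 3384.615ms

1. 0.0ms @ 0 + 576.923ms (3/2)
2. 576.923ms @ 3/2 + 576.923ms (3/2)
3. 1153.846ms @ 3 + 384.615ms (1)
4. 1538.462ms @ 4 + 576.923ms (3/2)
5. 2115.385ms @ 11/2 + 576.923ms (3/2)
6. 2692.308ms @ 7 + 288.462ms (3/4)
7. 2980.769ms @ 31/4 + 96.154ms (1/4)
8. 3076.923ms @ 8 + 307.692ms (4/5)
9. 3384.615ms @ 44/5 + 307.692ms (4/5)
10. 3692.308ms @ 48/5 + 307.692ms (4/5)
11. 4000.0ms @ 52/5 + 307.692ms (4/5)
12. 4307.692ms @ 56/5 + 307.692ms (4/5)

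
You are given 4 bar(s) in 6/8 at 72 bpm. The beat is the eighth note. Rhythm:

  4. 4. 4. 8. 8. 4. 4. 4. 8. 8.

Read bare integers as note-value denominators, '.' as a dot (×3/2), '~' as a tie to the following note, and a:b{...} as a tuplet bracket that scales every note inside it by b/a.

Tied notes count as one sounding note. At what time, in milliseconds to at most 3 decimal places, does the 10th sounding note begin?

note 10 onset = 45/2b = 18750.0ms

1. 0.0ms @ 0 + 2500.0ms (3)
2. 2500.0ms @ 3 + 2500.0ms (3)
3. 5000.0ms @ 6 + 2500.0ms (3)
4. 7500.0ms @ 9 + 1250.0ms (3/2)
5. 8750.0ms @ 21/2 + 1250.0ms (3/2)
6. 10000.0ms @ 12 + 2500.0ms (3)
7. 12500.0ms @ 15 + 2500.0ms (3)
8. 15000.0ms @ 18 + 2500.0ms (3)
9. 17500.0ms @ 21 + 1250.0ms (3/2)
10. 18750.0ms @ 45/2 + 1250.0ms (3/2)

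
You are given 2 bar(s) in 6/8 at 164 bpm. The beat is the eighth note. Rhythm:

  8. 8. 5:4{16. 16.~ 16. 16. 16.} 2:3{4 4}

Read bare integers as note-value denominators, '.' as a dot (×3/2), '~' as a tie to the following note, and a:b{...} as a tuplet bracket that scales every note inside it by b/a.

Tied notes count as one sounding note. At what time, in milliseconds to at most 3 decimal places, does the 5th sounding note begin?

note 5 onset = 24/5b = 1756.098ms

1. 0.0ms @ 0 + 548.78ms (3/2)
2. 548.78ms @ 3/2 + 548.78ms (3/2)
3. 1097.561ms @ 3 + 219.512ms (3/5)
4. 1317.073ms @ 18/5 + 439.024ms (6/5)
5. 1756.098ms @ 24/5 + 219.512ms (3/5)
6. 1975.61ms @ 27/5 + 219.512ms (3/5)
7. 2195.122ms @ 6 + 1097.561ms (3)
8. 3292.683ms @ 9 + 1097.561ms (3)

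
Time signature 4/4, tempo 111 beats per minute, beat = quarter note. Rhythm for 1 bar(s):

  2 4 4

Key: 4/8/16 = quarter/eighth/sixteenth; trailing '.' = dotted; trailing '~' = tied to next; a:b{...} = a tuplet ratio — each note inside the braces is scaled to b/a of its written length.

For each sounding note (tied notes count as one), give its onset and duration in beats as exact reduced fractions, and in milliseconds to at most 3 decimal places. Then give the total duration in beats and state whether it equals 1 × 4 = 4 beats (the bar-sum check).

1) 0.0ms=0b +1081.081ms=2b
2) 1081.081ms=2b +540.541ms=1b
3) 1621.622ms=3b +540.541ms=1b
Σ=4b of 4 (111bpm 4/4) — PASS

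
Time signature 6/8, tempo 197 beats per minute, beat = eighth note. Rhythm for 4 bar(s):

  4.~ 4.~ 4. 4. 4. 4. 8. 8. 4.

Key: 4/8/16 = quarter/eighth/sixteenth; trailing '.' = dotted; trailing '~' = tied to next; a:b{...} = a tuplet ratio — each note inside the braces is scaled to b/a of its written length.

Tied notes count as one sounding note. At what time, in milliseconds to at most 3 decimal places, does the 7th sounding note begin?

1. 0.0ms @ 0 + 2741.117ms (9)
2. 2741.117ms @ 9 + 913.706ms (3)
3. 3654.822ms @ 12 + 913.706ms (3)
4. 4568.528ms @ 15 + 913.706ms (3)
5. 5482.234ms @ 18 + 456.853ms (3/2)
6. 5939.086ms @ 39/2 + 456.853ms (3/2)
7. 6395.939ms @ 21 + 913.706ms (3)

note 7 onset = 21b = 6395.939ms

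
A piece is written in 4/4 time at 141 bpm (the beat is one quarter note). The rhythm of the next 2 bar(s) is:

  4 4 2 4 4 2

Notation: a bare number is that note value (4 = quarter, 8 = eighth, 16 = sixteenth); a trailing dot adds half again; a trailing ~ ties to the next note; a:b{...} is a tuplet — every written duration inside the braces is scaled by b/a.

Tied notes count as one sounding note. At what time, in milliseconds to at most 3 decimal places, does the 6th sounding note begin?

1. 0.0ms @ 0 + 425.532ms (1)
2. 425.532ms @ 1 + 425.532ms (1)
3. 851.064ms @ 2 + 851.064ms (2)
4. 1702.128ms @ 4 + 425.532ms (1)
5. 2127.66ms @ 5 + 425.532ms (1)
6. 2553.191ms @ 6 + 851.064ms (2)

note 6 onset = 6b = 2553.191ms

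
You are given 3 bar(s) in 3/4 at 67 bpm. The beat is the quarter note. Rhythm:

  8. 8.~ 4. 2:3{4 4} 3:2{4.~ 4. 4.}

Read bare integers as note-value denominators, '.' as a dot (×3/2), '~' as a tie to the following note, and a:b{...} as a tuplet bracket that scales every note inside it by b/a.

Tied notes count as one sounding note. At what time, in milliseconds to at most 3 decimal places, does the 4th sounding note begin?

note 4 onset = 9/2b = 4029.851ms

1. 0.0ms @ 0 + 671.642ms (3/4)
2. 671.642ms @ 3/4 + 2014.925ms (9/4)
3. 2686.567ms @ 3 + 1343.284ms (3/2)
4. 4029.851ms @ 9/2 + 1343.284ms (3/2)
5. 5373.134ms @ 6 + 1791.045ms (2)
6. 7164.179ms @ 8 + 895.522ms (1)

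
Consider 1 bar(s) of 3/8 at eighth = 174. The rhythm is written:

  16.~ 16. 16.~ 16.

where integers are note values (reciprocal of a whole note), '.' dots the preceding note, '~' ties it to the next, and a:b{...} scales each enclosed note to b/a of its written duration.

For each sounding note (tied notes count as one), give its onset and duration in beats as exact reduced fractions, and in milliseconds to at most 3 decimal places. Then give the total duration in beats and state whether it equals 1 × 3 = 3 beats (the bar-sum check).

1) 0.0ms=0b +517.241ms=3/2b
2) 517.241ms=3/2b +517.241ms=3/2b
Σ=3b of 3 (174bpm 3/8) — PASS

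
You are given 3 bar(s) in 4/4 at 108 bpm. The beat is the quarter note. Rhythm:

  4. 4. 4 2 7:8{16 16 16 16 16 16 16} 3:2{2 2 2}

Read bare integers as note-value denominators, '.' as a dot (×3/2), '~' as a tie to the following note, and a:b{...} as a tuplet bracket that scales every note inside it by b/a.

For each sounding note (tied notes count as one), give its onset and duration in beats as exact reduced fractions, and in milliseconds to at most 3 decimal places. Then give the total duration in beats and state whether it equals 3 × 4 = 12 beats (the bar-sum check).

1) 0.0ms=0b +833.333ms=3/2b
2) 833.333ms=3/2b +833.333ms=3/2b
3) 1666.667ms=3b +555.556ms=1b
4) 2222.222ms=4b +1111.111ms=2b
5) 3333.333ms=6b +158.73ms=2/7b
6) 3492.063ms=44/7b +158.73ms=2/7b
7) 3650.794ms=46/7b +158.73ms=2/7b
8) 3809.524ms=48/7b +158.73ms=2/7b
9) 3968.254ms=50/7b +158.73ms=2/7b
10) 4126.984ms=52/7b +158.73ms=2/7b
11) 4285.714ms=54/7b +158.73ms=2/7b
12) 4444.444ms=8b +740.741ms=4/3b
13) 5185.185ms=28/3b +740.741ms=4/3b
14) 5925.926ms=32/3b +740.741ms=4/3b
Σ=12b of 12 (108bpm 4/4) — PASS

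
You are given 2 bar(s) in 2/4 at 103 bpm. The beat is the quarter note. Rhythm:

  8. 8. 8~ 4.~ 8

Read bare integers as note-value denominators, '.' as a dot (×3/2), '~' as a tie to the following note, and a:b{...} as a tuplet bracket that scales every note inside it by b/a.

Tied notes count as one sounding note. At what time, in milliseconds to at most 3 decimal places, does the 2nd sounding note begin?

1. 0.0ms @ 0 + 436.893ms (3/4)
2. 436.893ms @ 3/4 + 436.893ms (3/4)
3. 873.786ms @ 3/2 + 1456.311ms (5/2)

note 2 onset = 3/4b = 436.893ms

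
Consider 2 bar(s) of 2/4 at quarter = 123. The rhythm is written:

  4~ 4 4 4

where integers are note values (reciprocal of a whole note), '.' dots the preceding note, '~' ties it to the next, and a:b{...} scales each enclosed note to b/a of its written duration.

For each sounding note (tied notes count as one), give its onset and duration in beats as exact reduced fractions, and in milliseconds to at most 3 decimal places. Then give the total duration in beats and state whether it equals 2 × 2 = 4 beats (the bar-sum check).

1) 0.0ms=0b +975.61ms=2b
2) 975.61ms=2b +487.805ms=1b
3) 1463.415ms=3b +487.805ms=1b
Σ=4b of 4 (123bpm 2/4) — PASS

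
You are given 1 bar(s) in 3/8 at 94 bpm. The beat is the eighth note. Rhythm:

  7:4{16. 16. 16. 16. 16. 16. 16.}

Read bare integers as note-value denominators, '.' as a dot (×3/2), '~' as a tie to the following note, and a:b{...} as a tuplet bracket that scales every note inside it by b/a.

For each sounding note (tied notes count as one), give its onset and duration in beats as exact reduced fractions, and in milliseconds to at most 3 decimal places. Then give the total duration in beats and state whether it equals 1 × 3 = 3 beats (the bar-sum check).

1) 0.0ms=0b +273.556ms=3/7b
2) 273.556ms=3/7b +273.556ms=3/7b
3) 547.112ms=6/7b +273.556ms=3/7b
4) 820.669ms=9/7b +273.556ms=3/7b
5) 1094.225ms=12/7b +273.556ms=3/7b
6) 1367.781ms=15/7b +273.556ms=3/7b
7) 1641.337ms=18/7b +273.556ms=3/7b
Σ=3b of 3 (94bpm 3/8) — PASS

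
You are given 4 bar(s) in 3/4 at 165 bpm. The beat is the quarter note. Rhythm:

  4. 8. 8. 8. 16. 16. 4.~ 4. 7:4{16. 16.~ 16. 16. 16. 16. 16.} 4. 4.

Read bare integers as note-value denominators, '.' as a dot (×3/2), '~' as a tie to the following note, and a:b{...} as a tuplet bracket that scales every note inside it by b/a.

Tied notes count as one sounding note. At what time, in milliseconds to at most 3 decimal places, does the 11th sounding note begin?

note 11 onset = 117/14b = 3038.961ms

1. 0.0ms @ 0 + 545.455ms (3/2)
2. 545.455ms @ 3/2 + 272.727ms (3/4)
3. 818.182ms @ 9/4 + 272.727ms (3/4)
4. 1090.909ms @ 3 + 272.727ms (3/4)
5. 1363.636ms @ 15/4 + 136.364ms (3/8)
6. 1500.0ms @ 33/8 + 136.364ms (3/8)
7. 1636.364ms @ 9/2 + 1090.909ms (3)
8. 2727.273ms @ 15/2 + 77.922ms (3/14)
9. 2805.195ms @ 54/7 + 155.844ms (3/7)
10. 2961.039ms @ 57/7 + 77.922ms (3/14)
11. 3038.961ms @ 117/14 + 77.922ms (3/14)
12. 3116.883ms @ 60/7 + 77.922ms (3/14)
13. 3194.805ms @ 123/14 + 77.922ms (3/14)
14. 3272.727ms @ 9 + 545.455ms (3/2)
15. 3818.182ms @ 21/2 + 545.455ms (3/2)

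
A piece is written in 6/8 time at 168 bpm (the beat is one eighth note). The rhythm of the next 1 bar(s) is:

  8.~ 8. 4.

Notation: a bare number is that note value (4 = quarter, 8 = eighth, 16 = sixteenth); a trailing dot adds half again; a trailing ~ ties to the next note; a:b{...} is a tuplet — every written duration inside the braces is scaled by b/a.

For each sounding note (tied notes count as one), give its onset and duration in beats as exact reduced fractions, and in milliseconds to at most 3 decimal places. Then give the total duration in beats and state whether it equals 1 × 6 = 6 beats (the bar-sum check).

1) 0.0ms=0b +1071.429ms=3b
2) 1071.429ms=3b +1071.429ms=3b
Σ=6b of 6 (168bpm 6/8) — PASS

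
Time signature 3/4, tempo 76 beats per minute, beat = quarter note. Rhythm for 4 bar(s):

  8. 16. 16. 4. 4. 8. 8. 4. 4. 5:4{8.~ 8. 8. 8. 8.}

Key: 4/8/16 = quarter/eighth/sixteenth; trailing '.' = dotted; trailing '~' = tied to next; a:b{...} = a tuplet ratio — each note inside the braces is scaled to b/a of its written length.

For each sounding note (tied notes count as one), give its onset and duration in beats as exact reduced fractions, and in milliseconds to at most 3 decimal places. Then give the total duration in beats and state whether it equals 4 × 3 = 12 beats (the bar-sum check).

1) 0.0ms=0b +592.105ms=3/4b
2) 592.105ms=3/4b +296.053ms=3/8b
3) 888.158ms=9/8b +296.053ms=3/8b
4) 1184.211ms=3/2b +1184.211ms=3/2b
5) 2368.421ms=3b +1184.211ms=3/2b
6) 3552.632ms=9/2b +592.105ms=3/4b
7) 4144.737ms=21/4b +592.105ms=3/4b
8) 4736.842ms=6b +1184.211ms=3/2b
9) 5921.053ms=15/2b +1184.211ms=3/2b
10) 7105.263ms=9b +947.368ms=6/5b
11) 8052.632ms=51/5b +473.684ms=3/5b
12) 8526.316ms=54/5b +473.684ms=3/5b
13) 9000.0ms=57/5b +473.684ms=3/5b
Σ=12b of 12 (76bpm 3/4) — PASS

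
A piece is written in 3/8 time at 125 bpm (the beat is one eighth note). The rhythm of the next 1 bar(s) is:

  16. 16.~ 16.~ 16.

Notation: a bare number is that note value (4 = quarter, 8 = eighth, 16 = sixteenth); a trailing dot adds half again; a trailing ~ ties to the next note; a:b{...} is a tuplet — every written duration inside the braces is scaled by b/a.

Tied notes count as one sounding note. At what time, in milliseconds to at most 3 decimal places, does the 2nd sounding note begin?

1. 0.0ms @ 0 + 360.0ms (3/4)
2. 360.0ms @ 3/4 + 1080.0ms (9/4)

note 2 onset = 3/4b = 360.0ms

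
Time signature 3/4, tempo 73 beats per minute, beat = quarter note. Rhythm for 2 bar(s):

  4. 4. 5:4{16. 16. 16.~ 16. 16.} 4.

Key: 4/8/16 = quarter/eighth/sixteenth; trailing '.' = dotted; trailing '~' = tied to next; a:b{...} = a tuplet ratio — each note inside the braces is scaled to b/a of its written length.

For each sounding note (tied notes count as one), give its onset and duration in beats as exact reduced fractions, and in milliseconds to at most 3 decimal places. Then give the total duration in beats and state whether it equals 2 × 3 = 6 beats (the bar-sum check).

1) 0.0ms=0b +1232.877ms=3/2b
2) 1232.877ms=3/2b +1232.877ms=3/2b
3) 2465.753ms=3b +246.575ms=3/10b
4) 2712.329ms=33/10b +246.575ms=3/10b
5) 2958.904ms=18/5b +493.151ms=3/5b
6) 3452.055ms=21/5b +246.575ms=3/10b
7) 3698.63ms=9/2b +1232.877ms=3/2b
Σ=6b of 6 (73bpm 3/4) — PASS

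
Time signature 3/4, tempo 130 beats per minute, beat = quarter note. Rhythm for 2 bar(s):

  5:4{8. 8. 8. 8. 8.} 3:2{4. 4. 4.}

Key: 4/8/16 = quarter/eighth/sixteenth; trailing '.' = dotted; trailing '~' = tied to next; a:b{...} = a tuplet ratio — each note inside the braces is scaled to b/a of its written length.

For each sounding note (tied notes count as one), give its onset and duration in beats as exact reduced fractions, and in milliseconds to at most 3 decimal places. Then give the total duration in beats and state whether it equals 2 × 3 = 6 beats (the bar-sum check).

1) 0.0ms=0b +276.923ms=3/5b
2) 276.923ms=3/5b +276.923ms=3/5b
3) 553.846ms=6/5b +276.923ms=3/5b
4) 830.769ms=9/5b +276.923ms=3/5b
5) 1107.692ms=12/5b +276.923ms=3/5b
6) 1384.615ms=3b +461.538ms=1b
7) 1846.154ms=4b +461.538ms=1b
8) 2307.692ms=5b +461.538ms=1b
Σ=6b of 6 (130bpm 3/4) — PASS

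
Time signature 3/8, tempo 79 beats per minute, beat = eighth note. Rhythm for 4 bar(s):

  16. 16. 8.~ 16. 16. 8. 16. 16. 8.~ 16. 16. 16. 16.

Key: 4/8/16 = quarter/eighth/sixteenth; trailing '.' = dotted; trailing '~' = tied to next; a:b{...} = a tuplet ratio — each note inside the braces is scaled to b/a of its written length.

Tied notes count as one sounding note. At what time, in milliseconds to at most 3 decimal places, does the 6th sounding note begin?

1. 0.0ms @ 0 + 569.62ms (3/4)
2. 569.62ms @ 3/4 + 569.62ms (3/4)
3. 1139.241ms @ 3/2 + 1708.861ms (9/4)
4. 2848.101ms @ 15/4 + 569.62ms (3/4)
5. 3417.722ms @ 9/2 + 1139.241ms (3/2)
6. 4556.962ms @ 6 + 569.62ms (3/4)
7. 5126.582ms @ 27/4 + 569.62ms (3/4)
8. 5696.203ms @ 15/2 + 1708.861ms (9/4)
9. 7405.063ms @ 39/4 + 569.62ms (3/4)
10. 7974.684ms @ 21/2 + 569.62ms (3/4)
11. 8544.304ms @ 45/4 + 569.62ms (3/4)

note 6 onset = 6b = 4556.962ms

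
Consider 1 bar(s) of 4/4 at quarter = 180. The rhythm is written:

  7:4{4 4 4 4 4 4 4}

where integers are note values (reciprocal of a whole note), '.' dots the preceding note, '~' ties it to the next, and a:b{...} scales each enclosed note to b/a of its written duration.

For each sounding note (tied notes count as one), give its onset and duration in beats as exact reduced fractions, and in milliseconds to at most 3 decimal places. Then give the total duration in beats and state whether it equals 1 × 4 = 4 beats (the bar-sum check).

1) 0.0ms=0b +190.476ms=4/7b
2) 190.476ms=4/7b +190.476ms=4/7b
3) 380.952ms=8/7b +190.476ms=4/7b
4) 571.429ms=12/7b +190.476ms=4/7b
5) 761.905ms=16/7b +190.476ms=4/7b
6) 952.381ms=20/7b +190.476ms=4/7b
7) 1142.857ms=24/7b +190.476ms=4/7b
Σ=4b of 4 (180bpm 4/4) — PASS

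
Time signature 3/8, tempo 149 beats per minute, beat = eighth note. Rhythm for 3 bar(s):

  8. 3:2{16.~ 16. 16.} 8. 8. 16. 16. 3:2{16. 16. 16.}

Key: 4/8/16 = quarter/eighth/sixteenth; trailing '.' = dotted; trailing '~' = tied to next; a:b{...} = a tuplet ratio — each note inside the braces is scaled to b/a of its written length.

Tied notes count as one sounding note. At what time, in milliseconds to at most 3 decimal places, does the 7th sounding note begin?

1. 0.0ms @ 0 + 604.027ms (3/2)
2. 604.027ms @ 3/2 + 402.685ms (1)
3. 1006.711ms @ 5/2 + 201.342ms (1/2)
4. 1208.054ms @ 3 + 604.027ms (3/2)
5. 1812.081ms @ 9/2 + 604.027ms (3/2)
6. 2416.107ms @ 6 + 302.013ms (3/4)
7. 2718.121ms @ 27/4 + 302.013ms (3/4)
8. 3020.134ms @ 15/2 + 201.342ms (1/2)
9. 3221.477ms @ 8 + 201.342ms (1/2)
10. 3422.819ms @ 17/2 + 201.342ms (1/2)

note 7 onset = 27/4b = 2718.121ms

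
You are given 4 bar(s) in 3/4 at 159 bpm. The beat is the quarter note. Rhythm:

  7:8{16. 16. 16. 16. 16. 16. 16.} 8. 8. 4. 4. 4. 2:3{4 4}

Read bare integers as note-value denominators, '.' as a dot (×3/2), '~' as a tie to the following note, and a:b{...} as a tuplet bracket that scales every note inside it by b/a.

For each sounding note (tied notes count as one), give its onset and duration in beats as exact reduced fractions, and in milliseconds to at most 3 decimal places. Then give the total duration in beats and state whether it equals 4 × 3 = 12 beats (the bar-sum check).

1) 0.0ms=0b +161.725ms=3/7b
2) 161.725ms=3/7b +161.725ms=3/7b
3) 323.45ms=6/7b +161.725ms=3/7b
4) 485.175ms=9/7b +161.725ms=3/7b
5) 646.9ms=12/7b +161.725ms=3/7b
6) 808.625ms=15/7b +161.725ms=3/7b
7) 970.35ms=18/7b +161.725ms=3/7b
8) 1132.075ms=3b +283.019ms=3/4b
9) 1415.094ms=15/4b +283.019ms=3/4b
10) 1698.113ms=9/2b +566.038ms=3/2b
11) 2264.151ms=6b +566.038ms=3/2b
12) 2830.189ms=15/2b +566.038ms=3/2b
13) 3396.226ms=9b +566.038ms=3/2b
14) 3962.264ms=21/2b +566.038ms=3/2b
Σ=12b of 12 (159bpm 3/4) — PASS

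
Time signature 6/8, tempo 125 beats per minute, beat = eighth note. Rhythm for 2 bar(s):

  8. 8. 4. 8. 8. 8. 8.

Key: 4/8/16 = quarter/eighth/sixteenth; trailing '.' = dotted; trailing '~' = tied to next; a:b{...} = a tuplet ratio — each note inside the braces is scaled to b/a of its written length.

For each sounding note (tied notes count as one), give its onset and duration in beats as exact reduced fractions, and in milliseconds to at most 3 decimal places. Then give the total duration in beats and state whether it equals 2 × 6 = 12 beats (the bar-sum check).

1) 0.0ms=0b +720.0ms=3/2b
2) 720.0ms=3/2b +720.0ms=3/2b
3) 1440.0ms=3b +1440.0ms=3b
4) 2880.0ms=6b +720.0ms=3/2b
5) 3600.0ms=15/2b +720.0ms=3/2b
6) 4320.0ms=9b +720.0ms=3/2b
7) 5040.0ms=21/2b +720.0ms=3/2b
Σ=12b of 12 (125bpm 6/8) — PASS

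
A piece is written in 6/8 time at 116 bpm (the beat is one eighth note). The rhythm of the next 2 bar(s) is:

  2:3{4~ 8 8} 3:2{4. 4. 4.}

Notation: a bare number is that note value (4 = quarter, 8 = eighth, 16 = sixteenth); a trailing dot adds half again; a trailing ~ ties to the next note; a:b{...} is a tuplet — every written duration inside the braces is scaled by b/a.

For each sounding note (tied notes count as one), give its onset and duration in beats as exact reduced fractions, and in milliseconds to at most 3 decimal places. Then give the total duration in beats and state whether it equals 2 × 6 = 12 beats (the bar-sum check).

1) 0.0ms=0b +2327.586ms=9/2b
2) 2327.586ms=9/2b +775.862ms=3/2b
3) 3103.448ms=6b +1034.483ms=2b
4) 4137.931ms=8b +1034.483ms=2b
5) 5172.414ms=10b +1034.483ms=2b
Σ=12b of 12 (116bpm 6/8) — PASS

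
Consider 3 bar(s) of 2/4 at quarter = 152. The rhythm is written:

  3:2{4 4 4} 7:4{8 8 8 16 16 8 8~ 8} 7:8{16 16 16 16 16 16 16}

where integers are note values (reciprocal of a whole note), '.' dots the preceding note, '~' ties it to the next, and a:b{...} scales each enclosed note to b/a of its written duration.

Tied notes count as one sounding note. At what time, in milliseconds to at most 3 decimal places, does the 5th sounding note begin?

1. 0.0ms @ 0 + 263.158ms (2/3)
2. 263.158ms @ 2/3 + 263.158ms (2/3)
3. 526.316ms @ 4/3 + 263.158ms (2/3)
4. 789.474ms @ 2 + 112.782ms (2/7)
5. 902.256ms @ 16/7 + 112.782ms (2/7)
6. 1015.038ms @ 18/7 + 112.782ms (2/7)
7. 1127.82ms @ 20/7 + 56.391ms (1/7)
8. 1184.211ms @ 3 + 56.391ms (1/7)
9. 1240.602ms @ 22/7 + 112.782ms (2/7)
10. 1353.383ms @ 24/7 + 225.564ms (4/7)
11. 1578.947ms @ 4 + 112.782ms (2/7)
12. 1691.729ms @ 30/7 + 112.782ms (2/7)
13. 1804.511ms @ 32/7 + 112.782ms (2/7)
14. 1917.293ms @ 34/7 + 112.782ms (2/7)
15. 2030.075ms @ 36/7 + 112.782ms (2/7)
16. 2142.857ms @ 38/7 + 112.782ms (2/7)
17. 2255.639ms @ 40/7 + 112.782ms (2/7)

note 5 onset = 16/7b = 902.256ms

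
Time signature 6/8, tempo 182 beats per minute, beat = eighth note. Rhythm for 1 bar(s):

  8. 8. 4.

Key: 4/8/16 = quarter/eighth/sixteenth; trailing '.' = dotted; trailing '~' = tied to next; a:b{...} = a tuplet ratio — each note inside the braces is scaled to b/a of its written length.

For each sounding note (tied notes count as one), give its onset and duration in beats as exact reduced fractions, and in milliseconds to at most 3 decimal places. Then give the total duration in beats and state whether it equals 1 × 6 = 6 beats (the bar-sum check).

1) 0.0ms=0b +494.505ms=3/2b
2) 494.505ms=3/2b +494.505ms=3/2b
3) 989.011ms=3b +989.011ms=3b
Σ=6b of 6 (182bpm 6/8) — PASS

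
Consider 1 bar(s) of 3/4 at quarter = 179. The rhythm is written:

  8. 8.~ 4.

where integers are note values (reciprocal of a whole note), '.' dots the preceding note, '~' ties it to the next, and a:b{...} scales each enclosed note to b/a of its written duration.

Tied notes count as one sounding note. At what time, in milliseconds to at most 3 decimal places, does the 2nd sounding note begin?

note 2 onset = 3/4b = 251.397ms

1. 0.0ms @ 0 + 251.397ms (3/4)
2. 251.397ms @ 3/4 + 754.19ms (9/4)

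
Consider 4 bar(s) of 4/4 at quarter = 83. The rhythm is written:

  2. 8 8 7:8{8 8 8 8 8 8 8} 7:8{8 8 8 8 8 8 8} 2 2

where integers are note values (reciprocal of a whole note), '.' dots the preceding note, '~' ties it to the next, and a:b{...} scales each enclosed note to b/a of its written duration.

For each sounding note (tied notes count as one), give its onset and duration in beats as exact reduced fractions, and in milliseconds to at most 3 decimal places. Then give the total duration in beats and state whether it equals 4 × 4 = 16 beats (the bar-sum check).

1) 0.0ms=0b +2168.675ms=3b
2) 2168.675ms=3b +361.446ms=1/2b
3) 2530.12ms=7/2b +361.446ms=1/2b
4) 2891.566ms=4b +413.081ms=4/7b
5) 3304.647ms=32/7b +413.081ms=4/7b
6) 3717.728ms=36/7b +413.081ms=4/7b
7) 4130.809ms=40/7b +413.081ms=4/7b
8) 4543.89ms=44/7b +413.081ms=4/7b
9) 4956.971ms=48/7b +413.081ms=4/7b
10) 5370.052ms=52/7b +413.081ms=4/7b
11) 5783.133ms=8b +413.081ms=4/7b
12) 6196.213ms=60/7b +413.081ms=4/7b
13) 6609.294ms=64/7b +413.081ms=4/7b
14) 7022.375ms=68/7b +413.081ms=4/7b
15) 7435.456ms=72/7b +413.081ms=4/7b
16) 7848.537ms=76/7b +413.081ms=4/7b
17) 8261.618ms=80/7b +413.081ms=4/7b
18) 8674.699ms=12b +1445.783ms=2b
19) 10120.482ms=14b +1445.783ms=2b
Σ=16b of 16 (83bpm 4/4) — PASS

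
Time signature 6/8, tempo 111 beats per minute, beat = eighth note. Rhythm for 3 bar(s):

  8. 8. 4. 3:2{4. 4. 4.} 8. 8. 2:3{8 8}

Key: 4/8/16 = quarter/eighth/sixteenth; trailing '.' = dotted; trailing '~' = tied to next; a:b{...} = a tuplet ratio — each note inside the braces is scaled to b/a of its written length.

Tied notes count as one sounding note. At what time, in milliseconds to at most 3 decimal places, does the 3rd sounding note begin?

1. 0.0ms @ 0 + 810.811ms (3/2)
2. 810.811ms @ 3/2 + 810.811ms (3/2)
3. 1621.622ms @ 3 + 1621.622ms (3)
4. 3243.243ms @ 6 + 1081.081ms (2)
5. 4324.324ms @ 8 + 1081.081ms (2)
6. 5405.405ms @ 10 + 1081.081ms (2)
7. 6486.486ms @ 12 + 810.811ms (3/2)
8. 7297.297ms @ 27/2 + 810.811ms (3/2)
9. 8108.108ms @ 15 + 810.811ms (3/2)
10. 8918.919ms @ 33/2 + 810.811ms (3/2)

note 3 onset = 3b = 1621.622ms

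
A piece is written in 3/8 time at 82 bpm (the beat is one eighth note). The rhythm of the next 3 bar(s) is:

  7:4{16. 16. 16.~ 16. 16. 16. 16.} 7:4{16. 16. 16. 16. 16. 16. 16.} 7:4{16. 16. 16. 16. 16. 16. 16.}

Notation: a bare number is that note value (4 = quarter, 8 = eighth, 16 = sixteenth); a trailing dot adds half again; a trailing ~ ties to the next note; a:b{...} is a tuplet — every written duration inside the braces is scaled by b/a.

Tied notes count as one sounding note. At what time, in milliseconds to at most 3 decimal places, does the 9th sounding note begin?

note 9 onset = 27/7b = 2822.3ms

1. 0.0ms @ 0 + 313.589ms (3/7)
2. 313.589ms @ 3/7 + 313.589ms (3/7)
3. 627.178ms @ 6/7 + 627.178ms (6/7)
4. 1254.355ms @ 12/7 + 313.589ms (3/7)
5. 1567.944ms @ 15/7 + 313.589ms (3/7)
6. 1881.533ms @ 18/7 + 313.589ms (3/7)
7. 2195.122ms @ 3 + 313.589ms (3/7)
8. 2508.711ms @ 24/7 + 313.589ms (3/7)
9. 2822.3ms @ 27/7 + 313.589ms (3/7)
10. 3135.889ms @ 30/7 + 313.589ms (3/7)
11. 3449.477ms @ 33/7 + 313.589ms (3/7)
12. 3763.066ms @ 36/7 + 313.589ms (3/7)
13. 4076.655ms @ 39/7 + 313.589ms (3/7)
14. 4390.244ms @ 6 + 313.589ms (3/7)
15. 4703.833ms @ 45/7 + 313.589ms (3/7)
16. 5017.422ms @ 48/7 + 313.589ms (3/7)
17. 5331.01ms @ 51/7 + 313.589ms (3/7)
18. 5644.599ms @ 54/7 + 313.589ms (3/7)
19. 5958.188ms @ 57/7 + 313.589ms (3/7)
20. 6271.777ms @ 60/7 + 313.589ms (3/7)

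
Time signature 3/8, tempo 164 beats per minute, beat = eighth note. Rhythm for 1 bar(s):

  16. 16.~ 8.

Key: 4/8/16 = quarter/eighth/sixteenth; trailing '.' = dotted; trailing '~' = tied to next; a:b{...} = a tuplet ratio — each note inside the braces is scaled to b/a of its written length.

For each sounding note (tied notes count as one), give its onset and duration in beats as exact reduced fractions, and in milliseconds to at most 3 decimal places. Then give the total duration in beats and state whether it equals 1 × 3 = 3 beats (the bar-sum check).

1) 0.0ms=0b +274.39ms=3/4b
2) 274.39ms=3/4b +823.171ms=9/4b
Σ=3b of 3 (164bpm 3/8) — PASS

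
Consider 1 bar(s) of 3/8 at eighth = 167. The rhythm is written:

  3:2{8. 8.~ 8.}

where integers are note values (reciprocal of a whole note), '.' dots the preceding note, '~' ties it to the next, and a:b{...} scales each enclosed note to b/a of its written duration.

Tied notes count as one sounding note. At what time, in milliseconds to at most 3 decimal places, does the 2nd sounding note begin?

1. 0.0ms @ 0 + 359.281ms (1)
2. 359.281ms @ 1 + 718.563ms (2)

note 2 onset = 1b = 359.281ms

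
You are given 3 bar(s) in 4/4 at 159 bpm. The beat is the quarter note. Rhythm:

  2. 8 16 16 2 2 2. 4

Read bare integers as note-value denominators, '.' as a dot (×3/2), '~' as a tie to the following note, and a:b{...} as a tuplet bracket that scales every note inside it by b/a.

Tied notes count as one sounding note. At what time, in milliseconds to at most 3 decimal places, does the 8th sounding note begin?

1. 0.0ms @ 0 + 1132.075ms (3)
2. 1132.075ms @ 3 + 188.679ms (1/2)
3. 1320.755ms @ 7/2 + 94.34ms (1/4)
4. 1415.094ms @ 15/4 + 94.34ms (1/4)
5. 1509.434ms @ 4 + 754.717ms (2)
6. 2264.151ms @ 6 + 754.717ms (2)
7. 3018.868ms @ 8 + 1132.075ms (3)
8. 4150.943ms @ 11 + 377.358ms (1)

note 8 onset = 11b = 4150.943ms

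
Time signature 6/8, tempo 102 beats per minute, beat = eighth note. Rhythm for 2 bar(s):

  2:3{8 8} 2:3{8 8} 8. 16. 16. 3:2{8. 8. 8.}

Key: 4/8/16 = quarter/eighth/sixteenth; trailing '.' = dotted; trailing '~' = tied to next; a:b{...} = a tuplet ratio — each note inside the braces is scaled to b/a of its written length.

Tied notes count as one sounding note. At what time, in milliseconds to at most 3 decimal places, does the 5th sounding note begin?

1. 0.0ms @ 0 + 882.353ms (3/2)
2. 882.353ms @ 3/2 + 882.353ms (3/2)
3. 1764.706ms @ 3 + 882.353ms (3/2)
4. 2647.059ms @ 9/2 + 882.353ms (3/2)
5. 3529.412ms @ 6 + 882.353ms (3/2)
6. 4411.765ms @ 15/2 + 441.176ms (3/4)
7. 4852.941ms @ 33/4 + 441.176ms (3/4)
8. 5294.118ms @ 9 + 588.235ms (1)
9. 5882.353ms @ 10 + 588.235ms (1)
10. 6470.588ms @ 11 + 588.235ms (1)

note 5 onset = 6b = 3529.412ms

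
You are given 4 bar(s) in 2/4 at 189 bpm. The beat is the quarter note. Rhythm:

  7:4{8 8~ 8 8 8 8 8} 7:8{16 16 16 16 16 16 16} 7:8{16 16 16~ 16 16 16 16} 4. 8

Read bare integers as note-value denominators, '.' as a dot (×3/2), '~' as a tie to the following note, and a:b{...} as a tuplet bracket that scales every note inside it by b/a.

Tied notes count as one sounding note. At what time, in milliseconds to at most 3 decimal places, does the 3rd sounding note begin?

1. 0.0ms @ 0 + 90.703ms (2/7)
2. 90.703ms @ 2/7 + 181.406ms (4/7)
3. 272.109ms @ 6/7 + 90.703ms (2/7)
4. 362.812ms @ 8/7 + 90.703ms (2/7)
5. 453.515ms @ 10/7 + 90.703ms (2/7)
6. 544.218ms @ 12/7 + 90.703ms (2/7)
7. 634.921ms @ 2 + 90.703ms (2/7)
8. 725.624ms @ 16/7 + 90.703ms (2/7)
9. 816.327ms @ 18/7 + 90.703ms (2/7)
10. 907.029ms @ 20/7 + 90.703ms (2/7)
11. 997.732ms @ 22/7 + 90.703ms (2/7)
12. 1088.435ms @ 24/7 + 90.703ms (2/7)
13. 1179.138ms @ 26/7 + 90.703ms (2/7)
14. 1269.841ms @ 4 + 90.703ms (2/7)
15. 1360.544ms @ 30/7 + 90.703ms (2/7)
16. 1451.247ms @ 32/7 + 181.406ms (4/7)
17. 1632.653ms @ 36/7 + 90.703ms (2/7)
18. 1723.356ms @ 38/7 + 90.703ms (2/7)
19. 1814.059ms @ 40/7 + 90.703ms (2/7)
20. 1904.762ms @ 6 + 476.19ms (3/2)
21. 2380.952ms @ 15/2 + 158.73ms (1/2)

note 3 onset = 6/7b = 272.109ms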